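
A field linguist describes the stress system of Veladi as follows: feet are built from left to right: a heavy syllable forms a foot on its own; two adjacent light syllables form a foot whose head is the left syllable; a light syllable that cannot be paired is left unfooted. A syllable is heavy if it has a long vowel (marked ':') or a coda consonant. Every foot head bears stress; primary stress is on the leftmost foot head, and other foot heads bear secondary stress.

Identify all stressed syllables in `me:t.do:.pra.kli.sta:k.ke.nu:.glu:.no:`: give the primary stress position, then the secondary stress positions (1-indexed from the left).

primary 1, secondary 2, 3, 5, 7, 8, 9

Weights: 1 me:t H, 2 do: H, 3 pra L, 4 kli L, 5 sta:k H, 6 ke L, 7 nu: H, 8 glu: H, 9 no: H.
Parse left to right (heavy = foot alone; LL = one foot; stranded L unfooted): (ˈme:t) (ˈdo:) (ˈpra.kli) (ˈsta:k) ke (ˈnu:) (ˈglu:) (ˈno:).
Foot heads: 1, 2, 3, 5, 7, 8, 9.
Primary stress on the leftmost head = syllable 1.
Secondary stress on 2, 3, 5, 7, 8, 9: ˈme:t.ˌdo:.ˌpra.kli.ˌsta:k.ke.ˌnu:.ˌglu:.ˌno:.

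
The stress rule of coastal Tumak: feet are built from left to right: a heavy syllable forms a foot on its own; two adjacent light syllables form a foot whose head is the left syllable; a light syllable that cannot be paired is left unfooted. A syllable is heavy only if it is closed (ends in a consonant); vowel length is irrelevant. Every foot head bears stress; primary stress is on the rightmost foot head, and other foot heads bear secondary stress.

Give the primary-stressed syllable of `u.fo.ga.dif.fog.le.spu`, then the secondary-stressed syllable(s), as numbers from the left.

Weights: 1 u L, 2 fo L, 3 ga L, 4 dif H, 5 fog H, 6 le L, 7 spu L.
Parse left to right (heavy = foot alone; LL = one foot; stranded L unfooted): (ˈu.fo) ga (ˈdif) (ˈfog) (ˈle.spu).
Foot heads: 1, 4, 5, 6.
Primary stress on the rightmost head = syllable 6.
Secondary stress on 1, 4, 5: ˌu.fo.ga.ˌdif.ˌfog.ˈle.spu.

primary 6, secondary 1, 4, 5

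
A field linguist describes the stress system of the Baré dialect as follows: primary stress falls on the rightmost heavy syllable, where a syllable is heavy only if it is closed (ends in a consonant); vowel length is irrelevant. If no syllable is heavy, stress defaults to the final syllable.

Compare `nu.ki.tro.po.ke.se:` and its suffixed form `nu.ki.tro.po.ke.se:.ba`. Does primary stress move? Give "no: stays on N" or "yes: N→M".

Base `nu.ki.tro.po.ke.se:` (6 syllables):
  Weights: 1 nu L, 2 ki L, 3 tro L, 4 po L, 5 ke L, 6 se: L.
  No heavy syllable in the domain; default to the final syllable = syllable 6.
  → primary stress on syllable 6.
Suffixed `nu.ki.tro.po.ke.se:.ba` (7 syllables):
  Weights: 1 nu L, 2 ki L, 3 tro L, 4 po L, 5 ke L, 6 se: L, 7 ba L.
  No heavy syllable in the domain; default to the final syllable = syllable 7.
  → primary stress on syllable 7.

yes: 6→7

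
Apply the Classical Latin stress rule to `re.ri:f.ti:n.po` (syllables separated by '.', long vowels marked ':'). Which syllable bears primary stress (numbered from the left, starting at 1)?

3

Classical Latin: stress the penult if heavy (long vowel or closed), else the antepenult.
Weights: 2 ri:f H, 3 ti:n H, 4 po L.
The penult (syllable 3, ti:n) is heavy, so it takes stress.
Stress on syllable 3: re.ri:f.ˈti:n.po.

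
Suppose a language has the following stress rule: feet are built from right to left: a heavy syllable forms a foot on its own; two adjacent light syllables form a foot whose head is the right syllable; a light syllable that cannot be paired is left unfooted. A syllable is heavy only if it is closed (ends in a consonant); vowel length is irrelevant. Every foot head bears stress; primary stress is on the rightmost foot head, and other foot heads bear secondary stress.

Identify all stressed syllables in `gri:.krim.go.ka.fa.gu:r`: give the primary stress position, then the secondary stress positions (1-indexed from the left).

Weights: 1 gri: L, 2 krim H, 3 go L, 4 ka L, 5 fa L, 6 gu:r H.
Parse right to left (heavy = foot alone; LL = one foot; stranded L unfooted): gri: (ˈkrim) go (ka.ˈfa) (ˈgu:r).
Foot heads: 2, 5, 6.
Primary stress on the rightmost head = syllable 6.
Secondary stress on 2, 5: gri:.ˌkrim.go.ka.ˌfa.ˈgu:r.

primary 6, secondary 2, 5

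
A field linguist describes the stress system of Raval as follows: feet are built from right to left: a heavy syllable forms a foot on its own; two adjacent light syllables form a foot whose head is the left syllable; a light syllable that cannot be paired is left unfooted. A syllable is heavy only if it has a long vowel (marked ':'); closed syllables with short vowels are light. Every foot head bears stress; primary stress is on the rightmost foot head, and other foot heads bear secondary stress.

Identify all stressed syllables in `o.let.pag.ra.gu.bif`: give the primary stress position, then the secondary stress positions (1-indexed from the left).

Weights: 1 o L, 2 let L, 3 pag L, 4 ra L, 5 gu L, 6 bif L.
Parse right to left (heavy = foot alone; LL = one foot; stranded L unfooted): (ˈo.let) (ˈpag.ra) (ˈgu.bif).
Foot heads: 1, 3, 5.
Primary stress on the rightmost head = syllable 5.
Secondary stress on 1, 3: ˌo.let.ˌpag.ra.ˈgu.bif.

primary 5, secondary 1, 3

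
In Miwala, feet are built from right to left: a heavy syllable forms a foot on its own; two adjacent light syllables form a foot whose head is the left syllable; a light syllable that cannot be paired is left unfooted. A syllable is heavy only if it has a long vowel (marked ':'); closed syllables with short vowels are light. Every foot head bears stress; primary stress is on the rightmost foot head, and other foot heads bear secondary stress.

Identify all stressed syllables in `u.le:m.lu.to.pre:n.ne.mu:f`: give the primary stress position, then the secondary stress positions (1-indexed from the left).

primary 7, secondary 2, 3, 5

Weights: 1 u L, 2 le:m H, 3 lu L, 4 to L, 5 pre:n H, 6 ne L, 7 mu:f H.
Parse right to left (heavy = foot alone; LL = one foot; stranded L unfooted): u (ˈle:m) (ˈlu.to) (ˈpre:n) ne (ˈmu:f).
Foot heads: 2, 3, 5, 7.
Primary stress on the rightmost head = syllable 7.
Secondary stress on 2, 3, 5: u.ˌle:m.ˌlu.to.ˌpre:n.ne.ˈmu:f.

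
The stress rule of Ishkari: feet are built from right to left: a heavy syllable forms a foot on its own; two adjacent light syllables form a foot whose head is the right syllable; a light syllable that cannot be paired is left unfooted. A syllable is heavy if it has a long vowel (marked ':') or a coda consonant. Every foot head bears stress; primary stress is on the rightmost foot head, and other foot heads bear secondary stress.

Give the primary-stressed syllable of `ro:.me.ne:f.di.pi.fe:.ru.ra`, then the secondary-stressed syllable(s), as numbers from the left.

primary 8, secondary 1, 3, 5, 6

Weights: 1 ro: H, 2 me L, 3 ne:f H, 4 di L, 5 pi L, 6 fe: H, 7 ru L, 8 ra L.
Parse right to left (heavy = foot alone; LL = one foot; stranded L unfooted): (ˈro:) me (ˈne:f) (di.ˈpi) (ˈfe:) (ru.ˈra).
Foot heads: 1, 3, 5, 6, 8.
Primary stress on the rightmost head = syllable 8.
Secondary stress on 1, 3, 5, 6: ˌro:.me.ˌne:f.di.ˌpi.ˌfe:.ru.ˈra.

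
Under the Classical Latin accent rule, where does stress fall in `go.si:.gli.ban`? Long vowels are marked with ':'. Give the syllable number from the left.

Classical Latin: stress the penult if heavy (long vowel or closed), else the antepenult.
Weights: 2 si: H, 3 gli L, 4 ban H.
The penult (syllable 3, gli) is light, so stress falls on the antepenult (syllable 2, si:).
Stress on syllable 2: go.ˈsi:.gli.ban.

2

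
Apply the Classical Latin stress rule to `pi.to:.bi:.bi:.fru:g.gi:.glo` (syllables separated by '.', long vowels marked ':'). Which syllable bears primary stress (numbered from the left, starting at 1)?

Classical Latin: stress the penult if heavy (long vowel or closed), else the antepenult.
Weights: 5 fru:g H, 6 gi: H, 7 glo L.
The penult (syllable 6, gi:) is heavy, so it takes stress.
Stress on syllable 6: pi.to:.bi:.bi:.fru:g.ˈgi:.glo.

6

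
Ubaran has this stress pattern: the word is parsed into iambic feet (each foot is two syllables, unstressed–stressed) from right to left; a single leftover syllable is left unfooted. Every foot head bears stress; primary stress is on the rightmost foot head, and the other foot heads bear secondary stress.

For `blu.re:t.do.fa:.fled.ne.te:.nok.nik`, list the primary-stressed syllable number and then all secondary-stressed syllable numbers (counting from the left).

primary 9, secondary 3, 5, 7

Parse right to left into iambic (σˈσ) feet: blu (re:t.ˈdo) (fa:.ˈfled) (ne.ˈte:) (nok.ˈnik). Syllable 1 is left unfooted.
Foot heads (stressed positions): 3, 5, 7, 9.
End Rule Rightmost: primary stress on the rightmost head = syllable 9.
Secondary stress on 3, 5, 7: blu.re:t.ˌdo.fa:.ˌfled.ne.ˌte:.nok.ˈnik.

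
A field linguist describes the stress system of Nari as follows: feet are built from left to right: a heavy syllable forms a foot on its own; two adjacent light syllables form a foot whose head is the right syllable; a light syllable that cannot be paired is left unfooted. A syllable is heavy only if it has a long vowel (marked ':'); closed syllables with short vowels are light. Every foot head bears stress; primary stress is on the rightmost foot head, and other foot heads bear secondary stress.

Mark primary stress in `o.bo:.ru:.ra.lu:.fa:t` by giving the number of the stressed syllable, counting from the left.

Weights: 1 o L, 2 bo: H, 3 ru: H, 4 ra L, 5 lu: H, 6 fa:t H.
Parse left to right (heavy = foot alone; LL = one foot; stranded L unfooted): o (ˈbo:) (ˈru:) ra (ˈlu:) (ˈfa:t).
Foot heads: 2, 3, 5, 6.
Primary stress on the rightmost head = syllable 6.
Primary stress: syllable 6 → o.bo:.ru:.ra.lu:.ˈfa:t.

6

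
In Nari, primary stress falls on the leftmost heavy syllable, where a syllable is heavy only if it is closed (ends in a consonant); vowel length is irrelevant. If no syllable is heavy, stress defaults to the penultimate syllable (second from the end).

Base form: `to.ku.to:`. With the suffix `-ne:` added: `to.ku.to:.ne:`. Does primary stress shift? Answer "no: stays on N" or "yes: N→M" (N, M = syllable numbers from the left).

yes: 2→3

Base `to.ku.to:` (3 syllables):
  Weights: 1 to L, 2 ku L, 3 to: L.
  No heavy syllable in the domain; default to the penultimate syllable (second from the end) = syllable 2.
  → primary stress on syllable 2.
Suffixed `to.ku.to:.ne:` (4 syllables):
  Weights: 1 to L, 2 ku L, 3 to: L, 4 ne: L.
  No heavy syllable in the domain; default to the penultimate syllable (second from the end) = syllable 3.
  → primary stress on syllable 3.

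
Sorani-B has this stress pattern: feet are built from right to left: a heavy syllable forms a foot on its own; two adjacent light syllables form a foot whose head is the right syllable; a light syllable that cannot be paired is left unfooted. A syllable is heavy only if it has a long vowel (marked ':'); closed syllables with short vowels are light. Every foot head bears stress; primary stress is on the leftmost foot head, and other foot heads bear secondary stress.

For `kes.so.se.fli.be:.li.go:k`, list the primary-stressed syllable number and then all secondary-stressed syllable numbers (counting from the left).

primary 2, secondary 4, 5, 7

Weights: 1 kes L, 2 so L, 3 se L, 4 fli L, 5 be: H, 6 li L, 7 go:k H.
Parse right to left (heavy = foot alone; LL = one foot; stranded L unfooted): (kes.ˈso) (se.ˈfli) (ˈbe:) li (ˈgo:k).
Foot heads: 2, 4, 5, 7.
Primary stress on the leftmost head = syllable 2.
Secondary stress on 4, 5, 7: kes.ˈso.se.ˌfli.ˌbe:.li.ˌgo:k.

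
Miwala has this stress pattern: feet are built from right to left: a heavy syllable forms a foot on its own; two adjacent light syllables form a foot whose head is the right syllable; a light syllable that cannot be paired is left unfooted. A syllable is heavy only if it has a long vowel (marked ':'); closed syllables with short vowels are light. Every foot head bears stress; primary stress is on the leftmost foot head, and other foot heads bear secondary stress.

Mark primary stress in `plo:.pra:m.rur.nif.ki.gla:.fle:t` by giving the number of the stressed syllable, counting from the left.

1

Weights: 1 plo: H, 2 pra:m H, 3 rur L, 4 nif L, 5 ki L, 6 gla: H, 7 fle:t H.
Parse right to left (heavy = foot alone; LL = one foot; stranded L unfooted): (ˈplo:) (ˈpra:m) rur (nif.ˈki) (ˈgla:) (ˈfle:t).
Foot heads: 1, 2, 5, 6, 7.
Primary stress on the leftmost head = syllable 1.
Primary stress: syllable 1 → ˈplo:.pra:m.rur.nif.ki.gla:.fle:t.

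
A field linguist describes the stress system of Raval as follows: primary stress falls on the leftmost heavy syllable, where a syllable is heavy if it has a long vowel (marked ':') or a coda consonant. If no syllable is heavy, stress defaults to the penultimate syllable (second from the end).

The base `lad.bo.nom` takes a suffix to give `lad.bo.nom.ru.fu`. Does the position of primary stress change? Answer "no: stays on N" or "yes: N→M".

Base `lad.bo.nom` (3 syllables):
  Weights: 1 lad H, 2 bo L, 3 nom H.
  Heavy syllables in the domain: 1, 3. The leftmost is syllable 1 (lad).
  → primary stress on syllable 1.
Suffixed `lad.bo.nom.ru.fu` (5 syllables):
  Weights: 1 lad H, 2 bo L, 3 nom H, 4 ru L, 5 fu L.
  Heavy syllables in the domain: 1, 3. The leftmost is syllable 1 (lad).
  → primary stress on syllable 1.

no: stays on 1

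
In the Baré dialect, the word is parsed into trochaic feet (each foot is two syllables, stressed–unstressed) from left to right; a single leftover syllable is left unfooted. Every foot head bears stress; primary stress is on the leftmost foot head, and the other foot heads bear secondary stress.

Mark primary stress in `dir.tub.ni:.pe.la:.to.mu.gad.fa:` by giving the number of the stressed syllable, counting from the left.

1

Parse left to right into trochaic (ˈσσ) feet: (ˈdir.tub) (ˈni:.pe) (ˈla:.to) (ˈmu.gad) fa:. Syllable 9 is left unfooted.
Foot heads (stressed positions): 1, 3, 5, 7.
End Rule Leftmost: primary stress on the leftmost head = syllable 1.
Primary stress: syllable 1 → ˈdir.tub.ni:.pe.la:.to.mu.gad.fa:.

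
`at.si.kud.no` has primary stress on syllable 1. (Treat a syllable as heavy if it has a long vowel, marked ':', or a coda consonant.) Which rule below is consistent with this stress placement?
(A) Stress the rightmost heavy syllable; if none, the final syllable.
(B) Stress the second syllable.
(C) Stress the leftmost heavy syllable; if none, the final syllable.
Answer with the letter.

Rule A → syllable 3 (observed: 1).
Rule B → syllable 2 (observed: 1).
Rule C → syllable 1 ✓.

C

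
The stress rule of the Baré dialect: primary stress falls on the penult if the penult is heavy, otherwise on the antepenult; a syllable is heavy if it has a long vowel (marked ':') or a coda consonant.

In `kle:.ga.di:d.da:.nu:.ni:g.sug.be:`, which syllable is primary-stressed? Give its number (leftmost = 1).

7

Weights: 6 ni:g H, 7 sug H, 8 be: H.
The penult (syllable 7, sug) is heavy, so it takes stress.
Primary stress: syllable 7 → kle:.ga.di:d.da:.nu:.ni:g.ˈsug.be:.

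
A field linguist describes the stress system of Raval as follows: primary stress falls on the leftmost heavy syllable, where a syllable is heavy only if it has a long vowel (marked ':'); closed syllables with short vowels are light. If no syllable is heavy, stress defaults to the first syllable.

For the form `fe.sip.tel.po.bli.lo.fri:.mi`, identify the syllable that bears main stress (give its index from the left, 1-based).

Weights: 1 fe L, 2 sip L, 3 tel L, 4 po L, 5 bli L, 6 lo L, 7 fri: H, 8 mi L.
Heavy syllables in the domain: 7. The leftmost is syllable 7 (fri:).
Primary stress: syllable 7 → fe.sip.tel.po.bli.lo.ˈfri:.mi.

7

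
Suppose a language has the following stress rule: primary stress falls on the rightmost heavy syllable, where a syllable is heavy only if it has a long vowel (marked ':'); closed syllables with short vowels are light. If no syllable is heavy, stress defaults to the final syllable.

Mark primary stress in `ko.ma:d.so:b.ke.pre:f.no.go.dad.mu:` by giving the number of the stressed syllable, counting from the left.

9

Weights: 1 ko L, 2 ma:d H, 3 so:b H, 4 ke L, 5 pre:f H, 6 no L, 7 go L, 8 dad L, 9 mu: H.
Heavy syllables in the domain: 2, 3, 5, 9. The rightmost is syllable 9 (mu:).
Primary stress: syllable 9 → ko.ma:d.so:b.ke.pre:f.no.go.dad.ˈmu:.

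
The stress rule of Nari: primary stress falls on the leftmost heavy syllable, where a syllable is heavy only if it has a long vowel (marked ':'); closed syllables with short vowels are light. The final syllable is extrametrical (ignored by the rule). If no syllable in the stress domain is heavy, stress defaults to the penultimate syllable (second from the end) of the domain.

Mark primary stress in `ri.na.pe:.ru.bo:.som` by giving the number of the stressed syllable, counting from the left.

The final syllable (6, som) is extrametrical; the stress domain is syllables 1–5.
Weights: 1 ri L, 2 na L, 3 pe: H, 4 ru L, 5 bo: H.
Heavy syllables in the domain: 3, 5. The leftmost is syllable 3 (pe:).
Primary stress: syllable 3 → ri.na.ˈpe:.ru.bo:.som.

3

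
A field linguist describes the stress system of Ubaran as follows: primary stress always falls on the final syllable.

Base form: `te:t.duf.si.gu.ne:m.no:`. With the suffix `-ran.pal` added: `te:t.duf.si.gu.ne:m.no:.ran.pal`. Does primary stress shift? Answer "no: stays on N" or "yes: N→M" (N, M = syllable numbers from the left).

yes: 6→8

Base `te:t.duf.si.gu.ne:m.no:` (6 syllables):
  The word has 6 syllables; the final syllable is syllable 6 (no:).
  → primary stress on syllable 6.
Suffixed `te:t.duf.si.gu.ne:m.no:.ran.pal` (8 syllables):
  The word has 8 syllables; the final syllable is syllable 8 (pal).
  → primary stress on syllable 8.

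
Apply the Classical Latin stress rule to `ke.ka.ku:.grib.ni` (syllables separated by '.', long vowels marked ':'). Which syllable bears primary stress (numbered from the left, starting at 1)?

4

Classical Latin: stress the penult if heavy (long vowel or closed), else the antepenult.
Weights: 3 ku: H, 4 grib H, 5 ni L.
The penult (syllable 4, grib) is heavy, so it takes stress.
Stress on syllable 4: ke.ka.ku:.ˈgrib.ni.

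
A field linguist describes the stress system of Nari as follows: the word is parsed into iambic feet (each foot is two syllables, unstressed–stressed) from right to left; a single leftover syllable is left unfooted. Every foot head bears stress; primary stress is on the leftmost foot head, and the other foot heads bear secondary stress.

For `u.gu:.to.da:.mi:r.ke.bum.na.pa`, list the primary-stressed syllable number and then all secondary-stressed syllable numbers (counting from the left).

Parse right to left into iambic (σˈσ) feet: u (gu:.ˈto) (da:.ˈmi:r) (ke.ˈbum) (na.ˈpa). Syllable 1 is left unfooted.
Foot heads (stressed positions): 3, 5, 7, 9.
End Rule Leftmost: primary stress on the leftmost head = syllable 3.
Secondary stress on 5, 7, 9: u.gu:.ˈto.da:.ˌmi:r.ke.ˌbum.na.ˌpa.

primary 3, secondary 5, 7, 9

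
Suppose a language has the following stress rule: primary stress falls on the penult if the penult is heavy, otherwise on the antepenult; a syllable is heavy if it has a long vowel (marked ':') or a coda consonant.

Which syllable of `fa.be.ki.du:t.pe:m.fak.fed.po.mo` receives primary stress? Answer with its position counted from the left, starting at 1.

Weights: 7 fed H, 8 po L, 9 mo L.
The penult (syllable 8, po) is light, so stress falls on the antepenult (syllable 7, fed).
Primary stress: syllable 7 → fa.be.ki.du:t.pe:m.fak.ˈfed.po.mo.

7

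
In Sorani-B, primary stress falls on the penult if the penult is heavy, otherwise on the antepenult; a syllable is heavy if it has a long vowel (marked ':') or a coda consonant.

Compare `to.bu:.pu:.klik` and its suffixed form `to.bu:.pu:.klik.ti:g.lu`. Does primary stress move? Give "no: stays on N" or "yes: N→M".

Base `to.bu:.pu:.klik` (4 syllables):
  Weights: 2 bu: H, 3 pu: H, 4 klik H.
  The penult (syllable 3, pu:) is heavy, so it takes stress.
  → primary stress on syllable 3.
Suffixed `to.bu:.pu:.klik.ti:g.lu` (6 syllables):
  Weights: 4 klik H, 5 ti:g H, 6 lu L.
  The penult (syllable 5, ti:g) is heavy, so it takes stress.
  → primary stress on syllable 5.

yes: 3→5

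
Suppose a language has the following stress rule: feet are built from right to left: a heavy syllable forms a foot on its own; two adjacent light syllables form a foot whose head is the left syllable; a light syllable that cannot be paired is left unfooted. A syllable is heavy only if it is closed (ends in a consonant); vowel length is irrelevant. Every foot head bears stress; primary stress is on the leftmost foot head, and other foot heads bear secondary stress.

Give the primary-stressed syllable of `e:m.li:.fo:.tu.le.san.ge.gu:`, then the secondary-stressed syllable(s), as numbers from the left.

primary 1, secondary 2, 4, 6, 7

Weights: 1 e:m H, 2 li: L, 3 fo: L, 4 tu L, 5 le L, 6 san H, 7 ge L, 8 gu: L.
Parse right to left (heavy = foot alone; LL = one foot; stranded L unfooted): (ˈe:m) (ˈli:.fo:) (ˈtu.le) (ˈsan) (ˈge.gu:).
Foot heads: 1, 2, 4, 6, 7.
Primary stress on the leftmost head = syllable 1.
Secondary stress on 2, 4, 6, 7: ˈe:m.ˌli:.fo:.ˌtu.le.ˌsan.ˌge.gu:.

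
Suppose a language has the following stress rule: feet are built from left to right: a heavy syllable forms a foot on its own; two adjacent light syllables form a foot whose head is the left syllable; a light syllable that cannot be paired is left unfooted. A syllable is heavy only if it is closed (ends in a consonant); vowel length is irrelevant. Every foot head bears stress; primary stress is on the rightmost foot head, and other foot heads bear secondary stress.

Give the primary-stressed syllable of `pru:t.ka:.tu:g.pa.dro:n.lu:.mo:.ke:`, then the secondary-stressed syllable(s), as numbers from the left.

Weights: 1 pru:t H, 2 ka: L, 3 tu:g H, 4 pa L, 5 dro:n H, 6 lu: L, 7 mo: L, 8 ke: L.
Parse left to right (heavy = foot alone; LL = one foot; stranded L unfooted): (ˈpru:t) ka: (ˈtu:g) pa (ˈdro:n) (ˈlu:.mo:) ke:.
Foot heads: 1, 3, 5, 6.
Primary stress on the rightmost head = syllable 6.
Secondary stress on 1, 3, 5: ˌpru:t.ka:.ˌtu:g.pa.ˌdro:n.ˈlu:.mo:.ke:.

primary 6, secondary 1, 3, 5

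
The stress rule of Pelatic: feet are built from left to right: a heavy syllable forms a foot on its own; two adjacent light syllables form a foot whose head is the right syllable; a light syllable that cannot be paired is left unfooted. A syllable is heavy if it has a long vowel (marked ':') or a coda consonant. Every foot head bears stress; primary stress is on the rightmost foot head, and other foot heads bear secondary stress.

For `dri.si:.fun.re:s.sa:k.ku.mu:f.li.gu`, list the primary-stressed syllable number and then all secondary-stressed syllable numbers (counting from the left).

Weights: 1 dri L, 2 si: H, 3 fun H, 4 re:s H, 5 sa:k H, 6 ku L, 7 mu:f H, 8 li L, 9 gu L.
Parse left to right (heavy = foot alone; LL = one foot; stranded L unfooted): dri (ˈsi:) (ˈfun) (ˈre:s) (ˈsa:k) ku (ˈmu:f) (li.ˈgu).
Foot heads: 2, 3, 4, 5, 7, 9.
Primary stress on the rightmost head = syllable 9.
Secondary stress on 2, 3, 4, 5, 7: dri.ˌsi:.ˌfun.ˌre:s.ˌsa:k.ku.ˌmu:f.li.ˈgu.

primary 9, secondary 2, 3, 4, 5, 7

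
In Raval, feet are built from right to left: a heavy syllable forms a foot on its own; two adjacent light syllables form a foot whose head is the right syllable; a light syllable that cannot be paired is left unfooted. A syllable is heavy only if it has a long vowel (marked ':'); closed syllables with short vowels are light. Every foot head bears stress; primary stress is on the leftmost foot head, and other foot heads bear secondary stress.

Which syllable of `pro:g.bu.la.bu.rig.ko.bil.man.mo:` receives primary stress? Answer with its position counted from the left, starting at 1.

1

Weights: 1 pro:g H, 2 bu L, 3 la L, 4 bu L, 5 rig L, 6 ko L, 7 bil L, 8 man L, 9 mo: H.
Parse right to left (heavy = foot alone; LL = one foot; stranded L unfooted): (ˈpro:g) bu (la.ˈbu) (rig.ˈko) (bil.ˈman) (ˈmo:).
Foot heads: 1, 4, 6, 8, 9.
Primary stress on the leftmost head = syllable 1.
Primary stress: syllable 1 → ˈpro:g.bu.la.bu.rig.ko.bil.man.mo:.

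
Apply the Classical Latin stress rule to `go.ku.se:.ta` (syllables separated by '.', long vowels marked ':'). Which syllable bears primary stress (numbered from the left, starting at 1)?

Classical Latin: stress the penult if heavy (long vowel or closed), else the antepenult.
Weights: 2 ku L, 3 se: H, 4 ta L.
The penult (syllable 3, se:) is heavy, so it takes stress.
Stress on syllable 3: go.ku.ˈse:.ta.

3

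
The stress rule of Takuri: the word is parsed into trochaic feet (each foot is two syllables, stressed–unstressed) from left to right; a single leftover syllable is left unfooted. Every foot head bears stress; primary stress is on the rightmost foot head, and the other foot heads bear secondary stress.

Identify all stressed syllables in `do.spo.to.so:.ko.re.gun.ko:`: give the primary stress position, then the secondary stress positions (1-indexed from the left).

Parse left to right into trochaic (ˈσσ) feet: (ˈdo.spo) (ˈto.so:) (ˈko.re) (ˈgun.ko:).
Foot heads (stressed positions): 1, 3, 5, 7.
End Rule Rightmost: primary stress on the rightmost head = syllable 7.
Secondary stress on 1, 3, 5: ˌdo.spo.ˌto.so:.ˌko.re.ˈgun.ko:.

primary 7, secondary 1, 3, 5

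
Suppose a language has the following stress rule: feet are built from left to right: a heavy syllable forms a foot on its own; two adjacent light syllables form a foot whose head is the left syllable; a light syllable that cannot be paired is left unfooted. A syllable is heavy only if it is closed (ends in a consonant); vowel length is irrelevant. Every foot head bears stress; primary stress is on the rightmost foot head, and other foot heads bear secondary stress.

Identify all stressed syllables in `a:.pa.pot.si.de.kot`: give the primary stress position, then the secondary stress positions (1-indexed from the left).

primary 6, secondary 1, 3, 4

Weights: 1 a: L, 2 pa L, 3 pot H, 4 si L, 5 de L, 6 kot H.
Parse left to right (heavy = foot alone; LL = one foot; stranded L unfooted): (ˈa:.pa) (ˈpot) (ˈsi.de) (ˈkot).
Foot heads: 1, 3, 4, 6.
Primary stress on the rightmost head = syllable 6.
Secondary stress on 1, 3, 4: ˌa:.pa.ˌpot.ˌsi.de.ˈkot.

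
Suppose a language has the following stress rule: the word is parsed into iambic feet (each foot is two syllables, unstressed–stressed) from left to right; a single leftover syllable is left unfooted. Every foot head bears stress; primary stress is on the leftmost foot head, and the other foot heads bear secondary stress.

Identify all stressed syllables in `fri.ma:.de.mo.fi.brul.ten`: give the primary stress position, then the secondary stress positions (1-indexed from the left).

Parse left to right into iambic (σˈσ) feet: (fri.ˈma:) (de.ˈmo) (fi.ˈbrul) ten. Syllable 7 is left unfooted.
Foot heads (stressed positions): 2, 4, 6.
End Rule Leftmost: primary stress on the leftmost head = syllable 2.
Secondary stress on 4, 6: fri.ˈma:.de.ˌmo.fi.ˌbrul.ten.

primary 2, secondary 4, 6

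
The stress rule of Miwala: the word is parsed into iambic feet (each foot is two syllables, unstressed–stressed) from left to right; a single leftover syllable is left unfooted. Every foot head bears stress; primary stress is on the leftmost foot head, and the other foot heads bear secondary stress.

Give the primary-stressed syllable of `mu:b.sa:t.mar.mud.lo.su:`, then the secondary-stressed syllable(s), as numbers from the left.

Parse left to right into iambic (σˈσ) feet: (mu:b.ˈsa:t) (mar.ˈmud) (lo.ˈsu:).
Foot heads (stressed positions): 2, 4, 6.
End Rule Leftmost: primary stress on the leftmost head = syllable 2.
Secondary stress on 4, 6: mu:b.ˈsa:t.mar.ˌmud.lo.ˌsu:.

primary 2, secondary 4, 6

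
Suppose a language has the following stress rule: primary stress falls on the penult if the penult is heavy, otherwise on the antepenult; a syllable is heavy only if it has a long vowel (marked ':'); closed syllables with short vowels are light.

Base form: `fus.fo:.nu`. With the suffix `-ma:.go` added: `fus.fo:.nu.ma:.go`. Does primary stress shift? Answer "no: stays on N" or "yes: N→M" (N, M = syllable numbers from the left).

yes: 2→4

Base `fus.fo:.nu` (3 syllables):
  Weights: 1 fus L, 2 fo: H, 3 nu L.
  The penult (syllable 2, fo:) is heavy, so it takes stress.
  → primary stress on syllable 2.
Suffixed `fus.fo:.nu.ma:.go` (5 syllables):
  Weights: 3 nu L, 4 ma: H, 5 go L.
  The penult (syllable 4, ma:) is heavy, so it takes stress.
  → primary stress on syllable 4.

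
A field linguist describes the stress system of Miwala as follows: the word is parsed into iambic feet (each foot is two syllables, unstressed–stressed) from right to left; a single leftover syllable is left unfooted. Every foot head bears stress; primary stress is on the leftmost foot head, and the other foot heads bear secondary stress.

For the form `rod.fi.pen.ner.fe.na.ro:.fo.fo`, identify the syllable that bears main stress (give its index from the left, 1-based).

Parse right to left into iambic (σˈσ) feet: rod (fi.ˈpen) (ner.ˈfe) (na.ˈro:) (fo.ˈfo). Syllable 1 is left unfooted.
Foot heads (stressed positions): 3, 5, 7, 9.
End Rule Leftmost: primary stress on the leftmost head = syllable 3.
Primary stress: syllable 3 → rod.fi.ˈpen.ner.fe.na.ro:.fo.fo.

3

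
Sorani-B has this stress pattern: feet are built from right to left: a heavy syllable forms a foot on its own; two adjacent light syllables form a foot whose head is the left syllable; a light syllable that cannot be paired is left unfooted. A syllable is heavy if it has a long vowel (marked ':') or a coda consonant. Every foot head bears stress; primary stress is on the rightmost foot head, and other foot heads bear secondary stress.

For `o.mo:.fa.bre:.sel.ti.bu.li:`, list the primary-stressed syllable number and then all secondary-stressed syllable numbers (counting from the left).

Weights: 1 o L, 2 mo: H, 3 fa L, 4 bre: H, 5 sel H, 6 ti L, 7 bu L, 8 li: H.
Parse right to left (heavy = foot alone; LL = one foot; stranded L unfooted): o (ˈmo:) fa (ˈbre:) (ˈsel) (ˈti.bu) (ˈli:).
Foot heads: 2, 4, 5, 6, 8.
Primary stress on the rightmost head = syllable 8.
Secondary stress on 2, 4, 5, 6: o.ˌmo:.fa.ˌbre:.ˌsel.ˌti.bu.ˈli:.

primary 8, secondary 2, 4, 5, 6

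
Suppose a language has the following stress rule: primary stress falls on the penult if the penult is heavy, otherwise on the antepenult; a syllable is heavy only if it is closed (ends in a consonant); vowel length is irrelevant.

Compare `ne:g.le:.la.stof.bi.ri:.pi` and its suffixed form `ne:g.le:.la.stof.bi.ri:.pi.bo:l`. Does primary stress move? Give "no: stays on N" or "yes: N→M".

Base `ne:g.le:.la.stof.bi.ri:.pi` (7 syllables):
  Weights: 5 bi L, 6 ri: L, 7 pi L.
  The penult (syllable 6, ri:) is light, so stress falls on the antepenult (syllable 5, bi).
  → primary stress on syllable 5.
Suffixed `ne:g.le:.la.stof.bi.ri:.pi.bo:l` (8 syllables):
  Weights: 6 ri: L, 7 pi L, 8 bo:l H.
  The penult (syllable 7, pi) is light, so stress falls on the antepenult (syllable 6, ri:).
  → primary stress on syllable 6.

yes: 5→6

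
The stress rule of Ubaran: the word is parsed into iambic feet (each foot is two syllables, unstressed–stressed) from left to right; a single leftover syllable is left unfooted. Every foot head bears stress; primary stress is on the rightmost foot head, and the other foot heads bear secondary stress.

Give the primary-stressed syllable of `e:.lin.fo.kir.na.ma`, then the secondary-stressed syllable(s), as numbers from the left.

Parse left to right into iambic (σˈσ) feet: (e:.ˈlin) (fo.ˈkir) (na.ˈma).
Foot heads (stressed positions): 2, 4, 6.
End Rule Rightmost: primary stress on the rightmost head = syllable 6.
Secondary stress on 2, 4: e:.ˌlin.fo.ˌkir.na.ˈma.

primary 6, secondary 2, 4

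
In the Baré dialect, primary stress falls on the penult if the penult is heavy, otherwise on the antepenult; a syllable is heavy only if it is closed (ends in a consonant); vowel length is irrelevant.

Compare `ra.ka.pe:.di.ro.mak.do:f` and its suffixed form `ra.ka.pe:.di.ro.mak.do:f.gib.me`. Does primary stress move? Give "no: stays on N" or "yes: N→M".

Base `ra.ka.pe:.di.ro.mak.do:f` (7 syllables):
  Weights: 5 ro L, 6 mak H, 7 do:f H.
  The penult (syllable 6, mak) is heavy, so it takes stress.
  → primary stress on syllable 6.
Suffixed `ra.ka.pe:.di.ro.mak.do:f.gib.me` (9 syllables):
  Weights: 7 do:f H, 8 gib H, 9 me L.
  The penult (syllable 8, gib) is heavy, so it takes stress.
  → primary stress on syllable 8.

yes: 6→8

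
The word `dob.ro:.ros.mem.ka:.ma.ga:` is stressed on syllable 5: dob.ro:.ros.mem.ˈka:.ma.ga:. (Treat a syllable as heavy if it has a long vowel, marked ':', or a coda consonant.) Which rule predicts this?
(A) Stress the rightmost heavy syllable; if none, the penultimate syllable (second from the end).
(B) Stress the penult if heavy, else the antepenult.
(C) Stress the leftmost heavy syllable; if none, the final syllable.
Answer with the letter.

B

Rule A → syllable 7 (observed: 5).
Rule B → syllable 5 ✓.
Rule C → syllable 1 (observed: 5).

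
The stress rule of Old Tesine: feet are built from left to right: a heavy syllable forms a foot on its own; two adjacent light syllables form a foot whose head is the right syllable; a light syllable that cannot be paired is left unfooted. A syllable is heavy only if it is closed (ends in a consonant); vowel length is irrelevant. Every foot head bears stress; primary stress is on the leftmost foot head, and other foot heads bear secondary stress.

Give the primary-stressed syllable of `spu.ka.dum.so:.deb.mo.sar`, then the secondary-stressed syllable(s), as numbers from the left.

primary 2, secondary 3, 5, 7

Weights: 1 spu L, 2 ka L, 3 dum H, 4 so: L, 5 deb H, 6 mo L, 7 sar H.
Parse left to right (heavy = foot alone; LL = one foot; stranded L unfooted): (spu.ˈka) (ˈdum) so: (ˈdeb) mo (ˈsar).
Foot heads: 2, 3, 5, 7.
Primary stress on the leftmost head = syllable 2.
Secondary stress on 3, 5, 7: spu.ˈka.ˌdum.so:.ˌdeb.mo.ˌsar.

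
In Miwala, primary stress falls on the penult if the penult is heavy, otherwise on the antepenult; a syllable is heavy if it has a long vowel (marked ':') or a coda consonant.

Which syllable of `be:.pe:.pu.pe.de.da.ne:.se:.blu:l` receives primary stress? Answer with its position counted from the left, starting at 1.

8

Weights: 7 ne: H, 8 se: H, 9 blu:l H.
The penult (syllable 8, se:) is heavy, so it takes stress.
Primary stress: syllable 8 → be:.pe:.pu.pe.de.da.ne:.ˈse:.blu:l.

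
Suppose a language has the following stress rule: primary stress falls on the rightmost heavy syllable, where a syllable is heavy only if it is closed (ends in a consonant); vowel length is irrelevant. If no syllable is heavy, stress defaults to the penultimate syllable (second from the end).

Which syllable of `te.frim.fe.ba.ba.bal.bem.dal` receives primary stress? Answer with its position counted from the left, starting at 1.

Weights: 1 te L, 2 frim H, 3 fe L, 4 ba L, 5 ba L, 6 bal H, 7 bem H, 8 dal H.
Heavy syllables in the domain: 2, 6, 7, 8. The rightmost is syllable 8 (dal).
Primary stress: syllable 8 → te.frim.fe.ba.ba.bal.bem.ˈdal.

8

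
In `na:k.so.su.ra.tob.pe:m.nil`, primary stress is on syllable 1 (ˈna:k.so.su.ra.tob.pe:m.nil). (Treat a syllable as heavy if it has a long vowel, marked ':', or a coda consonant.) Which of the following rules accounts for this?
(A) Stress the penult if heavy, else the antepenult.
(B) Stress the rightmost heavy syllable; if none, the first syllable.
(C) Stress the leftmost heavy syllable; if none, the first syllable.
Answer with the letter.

C

Rule A → syllable 6 (observed: 1).
Rule B → syllable 7 (observed: 1).
Rule C → syllable 1 ✓.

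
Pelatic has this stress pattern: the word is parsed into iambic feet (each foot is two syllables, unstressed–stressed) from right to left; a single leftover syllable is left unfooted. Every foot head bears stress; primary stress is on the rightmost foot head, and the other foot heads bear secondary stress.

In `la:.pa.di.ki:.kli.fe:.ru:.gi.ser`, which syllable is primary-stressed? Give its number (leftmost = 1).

Parse right to left into iambic (σˈσ) feet: la: (pa.ˈdi) (ki:.ˈkli) (fe:.ˈru:) (gi.ˈser). Syllable 1 is left unfooted.
Foot heads (stressed positions): 3, 5, 7, 9.
End Rule Rightmost: primary stress on the rightmost head = syllable 9.
Primary stress: syllable 9 → la:.pa.di.ki:.kli.fe:.ru:.gi.ˈser.

9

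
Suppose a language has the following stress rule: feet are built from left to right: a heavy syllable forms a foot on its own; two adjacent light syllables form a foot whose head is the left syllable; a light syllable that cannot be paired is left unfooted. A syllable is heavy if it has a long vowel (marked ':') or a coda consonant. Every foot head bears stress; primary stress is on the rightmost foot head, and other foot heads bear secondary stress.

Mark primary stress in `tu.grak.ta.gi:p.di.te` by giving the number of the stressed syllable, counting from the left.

Weights: 1 tu L, 2 grak H, 3 ta L, 4 gi:p H, 5 di L, 6 te L.
Parse left to right (heavy = foot alone; LL = one foot; stranded L unfooted): tu (ˈgrak) ta (ˈgi:p) (ˈdi.te).
Foot heads: 2, 4, 5.
Primary stress on the rightmost head = syllable 5.
Primary stress: syllable 5 → tu.grak.ta.gi:p.ˈdi.te.

5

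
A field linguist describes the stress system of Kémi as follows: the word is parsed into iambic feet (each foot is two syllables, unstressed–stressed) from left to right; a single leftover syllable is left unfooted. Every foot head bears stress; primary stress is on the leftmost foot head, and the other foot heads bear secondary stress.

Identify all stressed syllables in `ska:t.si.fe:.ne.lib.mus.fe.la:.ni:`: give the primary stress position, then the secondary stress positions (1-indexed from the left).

primary 2, secondary 4, 6, 8

Parse left to right into iambic (σˈσ) feet: (ska:t.ˈsi) (fe:.ˈne) (lib.ˈmus) (fe.ˈla:) ni:. Syllable 9 is left unfooted.
Foot heads (stressed positions): 2, 4, 6, 8.
End Rule Leftmost: primary stress on the leftmost head = syllable 2.
Secondary stress on 4, 6, 8: ska:t.ˈsi.fe:.ˌne.lib.ˌmus.fe.ˌla:.ni:.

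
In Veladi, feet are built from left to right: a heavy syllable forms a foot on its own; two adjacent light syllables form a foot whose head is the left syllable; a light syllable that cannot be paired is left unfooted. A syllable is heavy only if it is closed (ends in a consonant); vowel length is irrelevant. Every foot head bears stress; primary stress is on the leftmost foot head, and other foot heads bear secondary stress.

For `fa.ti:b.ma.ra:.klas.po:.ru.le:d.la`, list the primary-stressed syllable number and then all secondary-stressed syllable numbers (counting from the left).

Weights: 1 fa L, 2 ti:b H, 3 ma L, 4 ra: L, 5 klas H, 6 po: L, 7 ru L, 8 le:d H, 9 la L.
Parse left to right (heavy = foot alone; LL = one foot; stranded L unfooted): fa (ˈti:b) (ˈma.ra:) (ˈklas) (ˈpo:.ru) (ˈle:d) la.
Foot heads: 2, 3, 5, 6, 8.
Primary stress on the leftmost head = syllable 2.
Secondary stress on 3, 5, 6, 8: fa.ˈti:b.ˌma.ra:.ˌklas.ˌpo:.ru.ˌle:d.la.

primary 2, secondary 3, 5, 6, 8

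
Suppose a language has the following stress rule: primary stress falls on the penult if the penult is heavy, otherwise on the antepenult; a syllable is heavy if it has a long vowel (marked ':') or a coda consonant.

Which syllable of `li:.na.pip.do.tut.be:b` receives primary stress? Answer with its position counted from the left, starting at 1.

5

Weights: 4 do L, 5 tut H, 6 be:b H.
The penult (syllable 5, tut) is heavy, so it takes stress.
Primary stress: syllable 5 → li:.na.pip.do.ˈtut.be:b.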